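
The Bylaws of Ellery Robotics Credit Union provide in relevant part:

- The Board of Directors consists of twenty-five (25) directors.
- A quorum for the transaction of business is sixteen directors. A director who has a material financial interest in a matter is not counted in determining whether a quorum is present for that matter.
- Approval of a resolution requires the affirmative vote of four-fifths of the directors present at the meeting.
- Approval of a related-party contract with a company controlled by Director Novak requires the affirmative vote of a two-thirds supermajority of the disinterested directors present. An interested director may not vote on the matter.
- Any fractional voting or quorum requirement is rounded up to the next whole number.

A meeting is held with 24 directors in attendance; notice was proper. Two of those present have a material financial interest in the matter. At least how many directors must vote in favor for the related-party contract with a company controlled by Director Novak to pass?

The related-party contract with a company controlled by Director Novak requires two-thirds of the disinterested directors present (24 − 2 = 22).
2/3 of 22 = 14.67, rounded up to 15.

15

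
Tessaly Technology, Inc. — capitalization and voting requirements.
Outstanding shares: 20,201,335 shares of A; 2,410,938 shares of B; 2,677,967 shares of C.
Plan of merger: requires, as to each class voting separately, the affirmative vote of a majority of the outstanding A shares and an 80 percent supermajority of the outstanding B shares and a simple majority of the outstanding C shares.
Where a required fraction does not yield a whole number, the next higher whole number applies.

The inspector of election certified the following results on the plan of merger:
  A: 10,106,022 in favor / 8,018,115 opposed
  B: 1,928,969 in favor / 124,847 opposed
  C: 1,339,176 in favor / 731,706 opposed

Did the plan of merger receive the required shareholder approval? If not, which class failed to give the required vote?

Approved — every class gave the required vote.

A: a majority of 20201335 is 10100668; 10,100,668 required, 10,106,022 in favor — approved.
B: 4/5 of 2410938 = 1928750.40, rounded up to 1928751; 1,928,751 required, 1,928,969 in favor — approved.
C: a majority of 2677967 is 1338984; 1,338,984 required, 1,339,176 in favor — approved.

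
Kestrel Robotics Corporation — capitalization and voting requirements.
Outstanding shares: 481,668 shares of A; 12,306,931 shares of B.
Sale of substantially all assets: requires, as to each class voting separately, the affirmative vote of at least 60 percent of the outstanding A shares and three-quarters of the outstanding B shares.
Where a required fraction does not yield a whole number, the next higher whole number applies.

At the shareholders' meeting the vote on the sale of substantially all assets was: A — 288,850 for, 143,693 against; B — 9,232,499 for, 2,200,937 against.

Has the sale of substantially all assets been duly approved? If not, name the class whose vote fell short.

A: 3/5 of 481668 = 289000.80, rounded up to 289001; 289,001 required, 288,850 in favor — not approved.
B: 3/4 of 12306931 = 9230198.25, rounded up to 9230199; 9,230,199 required, 9,232,499 in favor — approved.

Not approved — the A shares did not give the required vote.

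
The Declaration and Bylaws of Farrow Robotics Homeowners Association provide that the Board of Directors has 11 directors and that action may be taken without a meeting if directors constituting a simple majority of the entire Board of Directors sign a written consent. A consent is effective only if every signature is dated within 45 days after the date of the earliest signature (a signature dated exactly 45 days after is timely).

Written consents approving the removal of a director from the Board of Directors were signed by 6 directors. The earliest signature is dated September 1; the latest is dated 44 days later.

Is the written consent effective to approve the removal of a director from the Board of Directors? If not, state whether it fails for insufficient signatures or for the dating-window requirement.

Effective — both the signature and dating-window requirements are satisfied.

Signatures required: a simple majority of 11 — a majority of 11 is 6, so 6 needed; 6 signed. Sufficient.
Dating window: the latest signature is 44 days after the earliest; the limit is 45 days. Within the window.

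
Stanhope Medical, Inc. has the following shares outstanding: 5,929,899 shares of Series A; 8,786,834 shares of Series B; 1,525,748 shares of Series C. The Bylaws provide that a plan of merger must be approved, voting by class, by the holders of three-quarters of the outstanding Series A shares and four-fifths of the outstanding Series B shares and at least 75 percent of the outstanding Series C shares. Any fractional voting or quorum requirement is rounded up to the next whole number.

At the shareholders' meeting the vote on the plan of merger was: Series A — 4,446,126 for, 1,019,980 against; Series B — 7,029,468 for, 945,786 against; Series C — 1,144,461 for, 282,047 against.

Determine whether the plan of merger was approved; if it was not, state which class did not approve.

Series A: 3/4 of 5929899 = 4447424.25, rounded up to 4447425; 4,447,425 required, 4,446,126 in favor — not approved.
Series B: 4/5 of 8786834 = 7029467.20, rounded up to 7029468; 7,029,468 required, 7,029,468 in favor — approved.
Series C: 3/4 of 1525748 = 1144311; 1,144,311 required, 1,144,461 in favor — approved.

Not approved — the Series A shares did not give the required vote.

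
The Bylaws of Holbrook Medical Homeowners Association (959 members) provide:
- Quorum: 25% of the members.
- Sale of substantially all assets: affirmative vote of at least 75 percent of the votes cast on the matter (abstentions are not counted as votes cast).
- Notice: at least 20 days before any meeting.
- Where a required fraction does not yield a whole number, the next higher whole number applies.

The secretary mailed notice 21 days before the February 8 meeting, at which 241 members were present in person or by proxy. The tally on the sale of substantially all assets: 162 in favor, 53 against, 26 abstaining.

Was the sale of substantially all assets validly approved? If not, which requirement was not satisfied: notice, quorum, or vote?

Notice: 21 days given; 20 required. Satisfied.
Quorum: 25% of 959 = 239.75, rounded up to 240; 241 present. Satisfied.
Vote: requires three-fourths of the votes cast (241 − 26 abstaining = 215); 3/4 of 215 = 161.25, rounded up to 162, so 162 needed; 162 in favor. Satisfied.

Valid — all requirements satisfied.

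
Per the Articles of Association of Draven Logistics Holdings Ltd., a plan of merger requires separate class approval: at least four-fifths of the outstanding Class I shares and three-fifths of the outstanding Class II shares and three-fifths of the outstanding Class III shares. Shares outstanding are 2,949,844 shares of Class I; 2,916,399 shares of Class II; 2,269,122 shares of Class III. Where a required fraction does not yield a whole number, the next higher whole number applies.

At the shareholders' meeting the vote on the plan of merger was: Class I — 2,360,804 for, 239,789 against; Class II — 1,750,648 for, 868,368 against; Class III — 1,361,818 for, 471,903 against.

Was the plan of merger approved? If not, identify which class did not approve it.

Approved — every class gave the required vote.

Class I: 4/5 of 2949844 = 2359875.20, rounded up to 2359876; 2,359,876 required, 2,360,804 in favor — approved.
Class II: 3/5 of 2916399 = 1749839.40, rounded up to 1749840; 1,749,840 required, 1,750,648 in favor — approved.
Class III: 3/5 of 2269122 = 1361473.20, rounded up to 1361474; 1,361,474 required, 1,361,818 in favor — approved.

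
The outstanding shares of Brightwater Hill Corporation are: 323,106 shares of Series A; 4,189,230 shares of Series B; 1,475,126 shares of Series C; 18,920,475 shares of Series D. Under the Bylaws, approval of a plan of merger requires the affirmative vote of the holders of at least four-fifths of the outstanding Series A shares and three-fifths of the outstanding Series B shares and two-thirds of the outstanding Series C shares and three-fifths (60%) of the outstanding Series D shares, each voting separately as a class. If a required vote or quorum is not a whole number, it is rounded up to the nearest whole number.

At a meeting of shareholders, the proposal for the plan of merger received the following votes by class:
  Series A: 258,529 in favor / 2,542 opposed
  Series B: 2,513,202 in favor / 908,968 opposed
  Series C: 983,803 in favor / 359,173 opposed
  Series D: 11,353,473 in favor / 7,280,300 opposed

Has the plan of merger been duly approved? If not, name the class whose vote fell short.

Series A: 4/5 of 323106 = 258484.80, rounded up to 258485; 258,485 required, 258,529 in favor — approved.
Series B: 3/5 of 4189230 = 2513538; 2,513,538 required, 2,513,202 in favor — not approved.
Series C: 2/3 of 1475126 = 983417.33, rounded up to 983418; 983,418 required, 983,803 in favor — approved.
Series D: 3/5 of 18920475 = 11352285; 11,352,285 required, 11,353,473 in favor — approved.

Not approved — the Series B shares did not give the required vote.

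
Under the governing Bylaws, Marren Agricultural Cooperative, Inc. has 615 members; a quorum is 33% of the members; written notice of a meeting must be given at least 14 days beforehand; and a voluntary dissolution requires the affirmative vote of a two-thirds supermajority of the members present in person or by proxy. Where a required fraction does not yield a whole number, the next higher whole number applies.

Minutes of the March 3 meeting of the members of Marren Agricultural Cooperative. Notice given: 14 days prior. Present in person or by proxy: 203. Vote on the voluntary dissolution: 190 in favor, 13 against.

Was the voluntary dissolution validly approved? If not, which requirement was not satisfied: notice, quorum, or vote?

Notice: 14 days given; 14 required. Satisfied.
Quorum: 33% of 615 = 202.95, rounded up to 203; 203 present. Satisfied.
Vote: requires two-thirds of those present (203); 2/3 of 203 = 135.33, rounded up to 136, so 136 needed; 190 in favor. Satisfied.

Valid — all requirements satisfied.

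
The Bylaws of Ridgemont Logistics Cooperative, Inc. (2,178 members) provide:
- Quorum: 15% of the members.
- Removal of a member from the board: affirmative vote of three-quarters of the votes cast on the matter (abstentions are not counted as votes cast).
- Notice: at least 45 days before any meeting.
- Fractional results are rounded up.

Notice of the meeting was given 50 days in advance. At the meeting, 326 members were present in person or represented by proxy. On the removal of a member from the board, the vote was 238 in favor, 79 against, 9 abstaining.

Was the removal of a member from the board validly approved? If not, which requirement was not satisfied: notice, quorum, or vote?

Invalid — quorum requirement not satisfied.

Notice: 50 days given; 45 required. Satisfied.
Quorum: 15% of 2,178 = 326.70, rounded up to 327; 326 present. Not satisfied.
Vote: requires three-fourths of the votes cast (326 − 9 abstaining = 317); 3/4 of 317 = 237.75, rounded up to 238, so 238 needed; 238 in favor. Satisfied.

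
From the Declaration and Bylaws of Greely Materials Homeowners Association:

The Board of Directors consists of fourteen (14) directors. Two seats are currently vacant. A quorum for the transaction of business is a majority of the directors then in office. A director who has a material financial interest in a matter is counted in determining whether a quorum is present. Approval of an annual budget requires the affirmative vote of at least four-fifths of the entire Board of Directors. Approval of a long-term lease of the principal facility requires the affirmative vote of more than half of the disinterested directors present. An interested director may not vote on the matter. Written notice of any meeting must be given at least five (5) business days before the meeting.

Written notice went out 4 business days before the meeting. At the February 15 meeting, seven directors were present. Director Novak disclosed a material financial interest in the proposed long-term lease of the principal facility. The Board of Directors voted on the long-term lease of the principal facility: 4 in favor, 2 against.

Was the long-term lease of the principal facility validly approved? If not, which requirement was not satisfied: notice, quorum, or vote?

Notice: 4 business days given; 5 required (4 < 5). Not satisfied.
Quorum: 7 present (interested directors count toward quorum); quorum is 7. Satisfied.
Vote: the long-term lease of the principal facility requires a majority of the disinterested directors present (7 − 1 = 6). A majority of 6 is 4, so 4 affirmative votes are needed; 4 voted in favor. Satisfied.

Invalid — notice requirement not satisfied.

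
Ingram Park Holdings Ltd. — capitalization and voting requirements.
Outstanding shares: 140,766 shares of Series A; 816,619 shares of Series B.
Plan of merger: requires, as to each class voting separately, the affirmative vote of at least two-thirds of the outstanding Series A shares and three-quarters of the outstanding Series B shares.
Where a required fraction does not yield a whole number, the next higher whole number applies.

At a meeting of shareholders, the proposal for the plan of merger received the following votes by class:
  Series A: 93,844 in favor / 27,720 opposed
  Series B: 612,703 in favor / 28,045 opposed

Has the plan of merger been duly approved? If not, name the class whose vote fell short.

Series A: 2/3 of 140766 = 93844; 93,844 required, 93,844 in favor — approved.
Series B: 3/4 of 816619 = 612464.25, rounded up to 612465; 612,465 required, 612,703 in favor — approved.

Approved — every class gave the required vote.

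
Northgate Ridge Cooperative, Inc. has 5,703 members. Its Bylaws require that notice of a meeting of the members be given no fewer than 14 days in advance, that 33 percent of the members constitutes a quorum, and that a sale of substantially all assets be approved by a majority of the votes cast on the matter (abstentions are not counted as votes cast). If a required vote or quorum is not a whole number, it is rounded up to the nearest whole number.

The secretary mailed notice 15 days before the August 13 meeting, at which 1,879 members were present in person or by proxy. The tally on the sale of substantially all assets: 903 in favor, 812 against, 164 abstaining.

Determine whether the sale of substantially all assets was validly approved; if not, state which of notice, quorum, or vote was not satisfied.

Invalid — quorum requirement not satisfied.

Notice: 15 days given; 14 required. Satisfied.
Quorum: 33% of 5,703 = 1,881.99, rounded up to 1,882; 1,879 present. Not satisfied.
Vote: requires a majority of the votes cast (1,879 − 164 abstaining = 1,715); a majority of 1715 is 858, so 858 needed; 903 in favor. Satisfied.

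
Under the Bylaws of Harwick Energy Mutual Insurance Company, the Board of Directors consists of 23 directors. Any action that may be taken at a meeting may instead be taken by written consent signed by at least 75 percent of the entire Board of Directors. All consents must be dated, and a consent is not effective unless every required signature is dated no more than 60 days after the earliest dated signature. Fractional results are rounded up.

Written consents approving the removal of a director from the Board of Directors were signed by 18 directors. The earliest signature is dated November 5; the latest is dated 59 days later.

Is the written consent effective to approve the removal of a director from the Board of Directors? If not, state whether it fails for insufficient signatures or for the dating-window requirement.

Effective — both the signature and dating-window requirements are satisfied.

Signatures required: at least 75 percent of 23 — 3/4 of 23 = 17.25, rounded up to 18, so 18 needed; 18 signed. Sufficient.
Dating window: the latest signature is 59 days after the earliest; the limit is 60 days. Within the window.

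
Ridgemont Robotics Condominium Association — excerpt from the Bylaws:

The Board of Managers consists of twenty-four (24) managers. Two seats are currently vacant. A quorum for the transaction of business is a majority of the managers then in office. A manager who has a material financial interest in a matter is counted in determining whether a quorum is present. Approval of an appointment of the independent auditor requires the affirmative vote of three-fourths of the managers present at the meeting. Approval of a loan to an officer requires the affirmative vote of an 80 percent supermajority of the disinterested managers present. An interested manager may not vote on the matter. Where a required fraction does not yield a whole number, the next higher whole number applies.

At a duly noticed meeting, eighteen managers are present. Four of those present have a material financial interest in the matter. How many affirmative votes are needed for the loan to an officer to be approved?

12

The loan to an officer requires four-fifths of the disinterested managers present (18 − 4 = 14).
4/5 of 14 = 11.20, rounded up to 12.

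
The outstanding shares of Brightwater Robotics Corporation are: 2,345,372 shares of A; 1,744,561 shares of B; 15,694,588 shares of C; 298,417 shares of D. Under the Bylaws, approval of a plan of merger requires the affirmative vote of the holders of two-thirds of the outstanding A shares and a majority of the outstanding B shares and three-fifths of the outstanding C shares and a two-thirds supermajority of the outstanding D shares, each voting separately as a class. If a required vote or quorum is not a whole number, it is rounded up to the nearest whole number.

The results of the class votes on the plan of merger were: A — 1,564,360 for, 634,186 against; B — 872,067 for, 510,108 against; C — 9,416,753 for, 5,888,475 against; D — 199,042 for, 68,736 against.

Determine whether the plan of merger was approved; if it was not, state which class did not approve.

A: 2/3 of 2345372 = 1563581.33, rounded up to 1563582; 1,563,582 required, 1,564,360 in favor — approved.
B: a majority of 1744561 is 872281; 872,281 required, 872,067 in favor — not approved.
C: 3/5 of 15694588 = 9416752.80, rounded up to 9416753; 9,416,753 required, 9,416,753 in favor — approved.
D: 2/3 of 298417 = 198944.67, rounded up to 198945; 198,945 required, 199,042 in favor — approved.

Not approved — the B shares did not give the required vote.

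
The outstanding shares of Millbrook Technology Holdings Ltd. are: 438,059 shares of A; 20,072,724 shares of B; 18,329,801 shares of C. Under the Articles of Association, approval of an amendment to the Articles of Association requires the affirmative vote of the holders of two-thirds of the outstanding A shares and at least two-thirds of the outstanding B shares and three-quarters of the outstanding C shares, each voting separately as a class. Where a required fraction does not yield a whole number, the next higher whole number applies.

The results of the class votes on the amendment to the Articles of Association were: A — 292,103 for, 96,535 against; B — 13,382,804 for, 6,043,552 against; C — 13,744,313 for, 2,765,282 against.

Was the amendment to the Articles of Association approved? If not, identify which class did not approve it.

Not approved — the C shares did not give the required vote.

A: 2/3 of 438059 = 292039.33, rounded up to 292040; 292,040 required, 292,103 in favor — approved.
B: 2/3 of 20072724 = 13381816; 13,381,816 required, 13,382,804 in favor — approved.
C: 3/4 of 18329801 = 13747350.75, rounded up to 13747351; 13,747,351 required, 13,744,313 in favor — not approved.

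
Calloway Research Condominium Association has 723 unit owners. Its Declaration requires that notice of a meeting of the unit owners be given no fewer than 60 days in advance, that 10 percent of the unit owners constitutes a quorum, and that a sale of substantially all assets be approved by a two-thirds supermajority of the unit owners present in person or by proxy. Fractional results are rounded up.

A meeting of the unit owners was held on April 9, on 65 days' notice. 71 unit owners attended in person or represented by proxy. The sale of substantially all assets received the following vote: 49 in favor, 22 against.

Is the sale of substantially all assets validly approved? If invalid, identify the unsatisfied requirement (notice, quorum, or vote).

Notice: 65 days given; 60 required. Satisfied.
Quorum: 10% of 723 = 72.30, rounded up to 73; 71 present. Not satisfied.
Vote: requires two-thirds of those present (71); 2/3 of 71 = 47.33, rounded up to 48, so 48 needed; 49 in favor. Satisfied.

Invalid — quorum requirement not satisfied.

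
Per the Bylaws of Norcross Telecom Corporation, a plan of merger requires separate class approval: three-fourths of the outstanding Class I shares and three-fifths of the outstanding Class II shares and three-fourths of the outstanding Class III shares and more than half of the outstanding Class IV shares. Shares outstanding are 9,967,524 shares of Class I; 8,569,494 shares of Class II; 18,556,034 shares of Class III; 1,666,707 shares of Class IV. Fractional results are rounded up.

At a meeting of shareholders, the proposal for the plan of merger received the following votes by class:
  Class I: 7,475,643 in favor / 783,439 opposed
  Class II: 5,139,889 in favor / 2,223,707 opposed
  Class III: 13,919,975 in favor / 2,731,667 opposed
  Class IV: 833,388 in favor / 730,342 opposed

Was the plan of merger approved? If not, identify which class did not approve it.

Class I: 3/4 of 9967524 = 7475643; 7,475,643 required, 7,475,643 in favor — approved.
Class II: 3/5 of 8569494 = 5141696.40, rounded up to 5141697; 5,141,697 required, 5,139,889 in favor — not approved.
Class III: 3/4 of 18556034 = 13917025.50, rounded up to 13917026; 13,917,026 required, 13,919,975 in favor — approved.
Class IV: a majority of 1666707 is 833354; 833,354 required, 833,388 in favor — approved.

Not approved — the Class II shares did not give the required vote.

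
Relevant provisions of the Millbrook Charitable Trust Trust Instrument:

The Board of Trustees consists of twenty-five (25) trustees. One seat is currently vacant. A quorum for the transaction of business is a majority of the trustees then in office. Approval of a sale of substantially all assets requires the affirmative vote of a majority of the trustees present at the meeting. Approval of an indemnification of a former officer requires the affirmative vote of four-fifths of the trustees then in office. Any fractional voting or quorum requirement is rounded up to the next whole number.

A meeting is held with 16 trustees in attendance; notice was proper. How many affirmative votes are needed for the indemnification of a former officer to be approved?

The indemnification of a former officer requires four-fifths of the trustees then in office (24).
4/5 of 24 = 19.20, rounded up to 20.
(Only 16 can vote, so the indemnification of a former officer cannot pass at this meeting, but the required vote is still 20.)

20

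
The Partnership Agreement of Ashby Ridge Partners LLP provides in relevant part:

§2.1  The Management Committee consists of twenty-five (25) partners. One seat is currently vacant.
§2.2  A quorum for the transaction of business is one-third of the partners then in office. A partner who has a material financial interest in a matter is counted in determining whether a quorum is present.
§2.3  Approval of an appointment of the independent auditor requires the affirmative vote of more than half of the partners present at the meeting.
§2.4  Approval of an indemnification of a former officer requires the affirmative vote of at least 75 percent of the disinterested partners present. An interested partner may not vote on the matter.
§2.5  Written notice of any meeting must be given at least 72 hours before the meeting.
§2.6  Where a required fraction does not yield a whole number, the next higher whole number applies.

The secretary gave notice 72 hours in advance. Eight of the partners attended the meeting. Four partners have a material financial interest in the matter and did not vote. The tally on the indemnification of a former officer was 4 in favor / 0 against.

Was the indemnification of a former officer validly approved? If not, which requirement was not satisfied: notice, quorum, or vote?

Notice: 72 hours given; 72 required (72 ≥ 72). Satisfied.
Quorum: 8 present (interested partners count toward quorum); quorum is 8. Satisfied.
Vote: the indemnification of a former officer requires three-fourths of the disinterested partners present (8 − 4 = 4). 3/4 of 4 = 3, so 3 affirmative votes are needed; 4 voted in favor. Satisfied.

Valid — all requirements satisfied.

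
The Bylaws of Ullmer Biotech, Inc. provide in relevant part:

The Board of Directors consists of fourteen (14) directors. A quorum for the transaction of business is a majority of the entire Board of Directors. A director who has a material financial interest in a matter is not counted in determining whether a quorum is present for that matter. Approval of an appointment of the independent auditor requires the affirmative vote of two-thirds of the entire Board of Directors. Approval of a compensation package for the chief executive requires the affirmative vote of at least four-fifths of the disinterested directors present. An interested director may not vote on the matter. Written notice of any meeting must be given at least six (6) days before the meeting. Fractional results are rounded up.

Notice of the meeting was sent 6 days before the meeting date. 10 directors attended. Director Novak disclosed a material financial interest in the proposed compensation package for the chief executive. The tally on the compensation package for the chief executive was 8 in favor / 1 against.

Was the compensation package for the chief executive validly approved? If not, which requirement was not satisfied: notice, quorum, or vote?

Notice: 6 days given; 6 required (6 ≥ 6). Satisfied.
Quorum: 10 present, but the 1 interested director does not count, leaving 9. Quorum is 8. Satisfied.
Vote: the compensation package for the chief executive requires four-fifths of the disinterested directors present (10 − 1 = 9). 4/5 of 9 = 7.20, rounded up to 8, so 8 affirmative votes are needed; 8 voted in favor. Satisfied.

Valid — all requirements satisfied.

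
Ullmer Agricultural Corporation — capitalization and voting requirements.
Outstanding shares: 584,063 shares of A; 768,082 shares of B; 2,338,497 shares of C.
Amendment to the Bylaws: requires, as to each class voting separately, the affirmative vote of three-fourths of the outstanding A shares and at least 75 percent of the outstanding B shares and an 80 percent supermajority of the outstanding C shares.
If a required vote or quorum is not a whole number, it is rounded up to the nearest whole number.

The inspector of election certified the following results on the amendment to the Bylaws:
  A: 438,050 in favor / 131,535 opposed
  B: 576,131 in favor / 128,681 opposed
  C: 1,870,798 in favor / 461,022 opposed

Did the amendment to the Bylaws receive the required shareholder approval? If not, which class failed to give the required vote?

Approved — every class gave the required vote.

A: 3/4 of 584063 = 438047.25, rounded up to 438048; 438,048 required, 438,050 in favor — approved.
B: 3/4 of 768082 = 576061.50, rounded up to 576062; 576,062 required, 576,131 in favor — approved.
C: 4/5 of 2338497 = 1870797.60, rounded up to 1870798; 1,870,798 required, 1,870,798 in favor — approved.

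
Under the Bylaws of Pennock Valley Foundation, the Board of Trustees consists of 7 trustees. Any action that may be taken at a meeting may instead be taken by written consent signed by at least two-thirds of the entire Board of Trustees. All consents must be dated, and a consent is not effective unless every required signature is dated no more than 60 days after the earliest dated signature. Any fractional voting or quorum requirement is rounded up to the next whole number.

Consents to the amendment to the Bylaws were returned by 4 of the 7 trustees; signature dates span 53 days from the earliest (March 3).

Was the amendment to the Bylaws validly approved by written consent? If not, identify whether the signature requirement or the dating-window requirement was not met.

Signatures required: at least two-thirds of 7 — 2/3 of 7 = 4.67, rounded up to 5, so 5 needed; 4 signed. Insufficient.
Dating window: the latest signature is 53 days after the earliest; the limit is 60 days. Within the window.

Not effective — insufficient signatures.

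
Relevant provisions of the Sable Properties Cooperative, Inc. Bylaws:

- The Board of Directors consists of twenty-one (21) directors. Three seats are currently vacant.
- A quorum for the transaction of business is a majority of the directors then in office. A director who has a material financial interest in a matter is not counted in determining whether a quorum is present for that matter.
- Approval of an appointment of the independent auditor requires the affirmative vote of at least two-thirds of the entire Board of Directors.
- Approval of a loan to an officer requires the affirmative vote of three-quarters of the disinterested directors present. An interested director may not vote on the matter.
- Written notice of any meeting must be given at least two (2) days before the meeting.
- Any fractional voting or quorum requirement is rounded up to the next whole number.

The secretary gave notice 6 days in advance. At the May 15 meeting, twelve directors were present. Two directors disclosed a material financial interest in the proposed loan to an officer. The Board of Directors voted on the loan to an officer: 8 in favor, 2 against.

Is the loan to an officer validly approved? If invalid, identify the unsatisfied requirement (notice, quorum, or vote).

Notice: 6 days given; 2 required (6 ≥ 2). Satisfied.
Quorum: 12 present, but the 2 interested directors do not count, leaving 10. Quorum is 10. Satisfied.
Vote: the loan to an officer requires three-fourths of the disinterested directors present (12 − 2 = 10). 3/4 of 10 = 7.50, rounded up to 8, so 8 affirmative votes are needed; 8 voted in favor. Satisfied.

Valid — all requirements satisfied.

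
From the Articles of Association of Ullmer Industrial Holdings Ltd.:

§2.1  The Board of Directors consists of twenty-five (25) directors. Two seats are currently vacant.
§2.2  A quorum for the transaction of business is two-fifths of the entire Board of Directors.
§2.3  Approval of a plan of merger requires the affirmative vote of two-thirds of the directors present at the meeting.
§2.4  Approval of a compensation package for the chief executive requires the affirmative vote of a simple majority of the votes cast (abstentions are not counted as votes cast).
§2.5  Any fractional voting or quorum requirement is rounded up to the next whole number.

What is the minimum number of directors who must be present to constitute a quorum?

2/5 of 25 = 10.

10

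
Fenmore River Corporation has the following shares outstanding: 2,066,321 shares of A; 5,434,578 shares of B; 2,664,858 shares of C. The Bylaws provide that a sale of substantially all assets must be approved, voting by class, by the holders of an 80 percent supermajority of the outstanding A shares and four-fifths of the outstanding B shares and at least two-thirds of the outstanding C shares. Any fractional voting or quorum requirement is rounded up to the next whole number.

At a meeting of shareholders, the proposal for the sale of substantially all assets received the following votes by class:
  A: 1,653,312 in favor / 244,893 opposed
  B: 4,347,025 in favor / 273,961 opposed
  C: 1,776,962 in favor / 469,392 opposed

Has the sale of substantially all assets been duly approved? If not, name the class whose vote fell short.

Not approved — the B shares did not give the required vote.

A: 4/5 of 2066321 = 1653056.80, rounded up to 1653057; 1,653,057 required, 1,653,312 in favor — approved.
B: 4/5 of 5434578 = 4347662.40, rounded up to 4347663; 4,347,663 required, 4,347,025 in favor — not approved.
C: 2/3 of 2664858 = 1776572; 1,776,572 required, 1,776,962 in favor — approved.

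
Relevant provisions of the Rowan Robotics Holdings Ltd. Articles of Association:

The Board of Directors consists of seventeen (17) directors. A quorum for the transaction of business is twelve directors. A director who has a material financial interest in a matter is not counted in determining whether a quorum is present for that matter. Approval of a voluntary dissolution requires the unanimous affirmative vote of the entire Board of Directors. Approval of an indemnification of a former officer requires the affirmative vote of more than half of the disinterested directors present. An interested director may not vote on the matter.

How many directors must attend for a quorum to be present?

12

The quorum is fixed at 12.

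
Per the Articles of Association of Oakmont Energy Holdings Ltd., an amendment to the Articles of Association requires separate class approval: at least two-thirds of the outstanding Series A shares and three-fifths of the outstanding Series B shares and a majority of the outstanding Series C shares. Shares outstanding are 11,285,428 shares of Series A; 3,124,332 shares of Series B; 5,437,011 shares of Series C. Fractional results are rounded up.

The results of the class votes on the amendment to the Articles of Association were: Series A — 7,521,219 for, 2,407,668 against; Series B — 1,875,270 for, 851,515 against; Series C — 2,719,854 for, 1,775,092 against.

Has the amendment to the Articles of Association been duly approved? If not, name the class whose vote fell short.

Series A: 2/3 of 11285428 = 7523618.67, rounded up to 7523619; 7,523,619 required, 7,521,219 in favor — not approved.
Series B: 3/5 of 3124332 = 1874599.20, rounded up to 1874600; 1,874,600 required, 1,875,270 in favor — approved.
Series C: a majority of 5437011 is 2718506; 2,718,506 required, 2,719,854 in favor — approved.

Not approved — the Series A shares did not give the required vote.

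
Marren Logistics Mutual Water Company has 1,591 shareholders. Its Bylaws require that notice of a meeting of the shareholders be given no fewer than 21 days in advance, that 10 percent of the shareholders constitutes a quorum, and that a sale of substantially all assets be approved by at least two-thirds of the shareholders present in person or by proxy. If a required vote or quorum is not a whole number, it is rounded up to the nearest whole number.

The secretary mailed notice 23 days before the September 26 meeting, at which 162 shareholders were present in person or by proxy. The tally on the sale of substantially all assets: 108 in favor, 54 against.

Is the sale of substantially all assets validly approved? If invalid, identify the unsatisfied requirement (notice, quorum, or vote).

Notice: 23 days given; 21 required. Satisfied.
Quorum: 10% of 1,591 = 159.10, rounded up to 160; 162 present. Satisfied.
Vote: requires two-thirds of those present (162); 2/3 of 162 = 108, so 108 needed; 108 in favor. Satisfied.

Valid — all requirements satisfied.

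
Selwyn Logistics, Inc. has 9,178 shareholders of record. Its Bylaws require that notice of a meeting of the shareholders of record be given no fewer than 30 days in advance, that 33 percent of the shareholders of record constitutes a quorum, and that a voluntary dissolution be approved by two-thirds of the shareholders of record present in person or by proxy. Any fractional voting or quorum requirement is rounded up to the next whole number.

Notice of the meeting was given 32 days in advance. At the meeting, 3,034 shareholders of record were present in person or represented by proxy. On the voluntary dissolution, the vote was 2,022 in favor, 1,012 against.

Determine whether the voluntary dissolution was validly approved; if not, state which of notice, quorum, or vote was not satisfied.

Invalid — vote requirement not satisfied.

Notice: 32 days given; 30 required. Satisfied.
Quorum: 33% of 9,178 = 3,028.74, rounded up to 3,029; 3,034 present. Satisfied.
Vote: requires two-thirds of those present (3,034); 2/3 of 3034 = 2022.67, rounded up to 2023, so 2,023 needed; 2,022 in favor. Not satisfied.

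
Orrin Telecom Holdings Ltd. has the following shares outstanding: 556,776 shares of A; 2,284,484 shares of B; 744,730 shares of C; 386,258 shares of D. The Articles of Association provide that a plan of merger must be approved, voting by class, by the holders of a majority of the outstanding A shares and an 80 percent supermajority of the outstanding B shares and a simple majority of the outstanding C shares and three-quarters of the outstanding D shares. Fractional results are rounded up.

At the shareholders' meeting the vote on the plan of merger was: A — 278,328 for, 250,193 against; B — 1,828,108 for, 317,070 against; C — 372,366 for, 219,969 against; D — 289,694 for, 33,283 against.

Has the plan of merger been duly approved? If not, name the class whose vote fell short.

A: a majority of 556776 is 278389; 278,389 required, 278,328 in favor — not approved.
B: 4/5 of 2284484 = 1827587.20, rounded up to 1827588; 1,827,588 required, 1,828,108 in favor — approved.
C: a majority of 744730 is 372366; 372,366 required, 372,366 in favor — approved.
D: 3/4 of 386258 = 289693.50, rounded up to 289694; 289,694 required, 289,694 in favor — approved.

Not approved — the A shares did not give the required vote.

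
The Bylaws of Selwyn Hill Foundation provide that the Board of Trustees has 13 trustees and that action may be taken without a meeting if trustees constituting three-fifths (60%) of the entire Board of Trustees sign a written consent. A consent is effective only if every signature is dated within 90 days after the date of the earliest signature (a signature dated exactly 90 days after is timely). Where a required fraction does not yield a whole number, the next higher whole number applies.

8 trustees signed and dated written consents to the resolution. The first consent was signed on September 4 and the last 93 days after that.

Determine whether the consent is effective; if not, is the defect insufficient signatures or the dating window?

Signatures required: three-fifths (60%) of 13 — 3/5 of 13 = 7.80, rounded up to 8, so 8 needed; 8 signed. Sufficient.
Dating window: the latest signature is 93 days after the earliest; the limit is 90 days. Outside the window.

Not effective — dating-window requirement not satisfied.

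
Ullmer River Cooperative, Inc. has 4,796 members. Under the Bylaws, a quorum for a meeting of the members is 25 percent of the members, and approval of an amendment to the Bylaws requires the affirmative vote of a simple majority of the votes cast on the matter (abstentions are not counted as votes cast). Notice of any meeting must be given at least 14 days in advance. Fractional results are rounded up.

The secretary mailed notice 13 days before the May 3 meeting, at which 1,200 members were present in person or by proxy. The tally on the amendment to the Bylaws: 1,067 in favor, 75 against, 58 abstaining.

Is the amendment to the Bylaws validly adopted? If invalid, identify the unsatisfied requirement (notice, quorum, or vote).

Invalid — notice requirement not satisfied.

Notice: 13 days given; 14 required. Not satisfied.
Quorum: 25% of 4,796 = 1,199; 1,200 present. Satisfied.
Vote: requires a majority of the votes cast (1,200 − 58 abstaining = 1,142); a majority of 1142 is 572, so 572 needed; 1,067 in favor. Satisfied.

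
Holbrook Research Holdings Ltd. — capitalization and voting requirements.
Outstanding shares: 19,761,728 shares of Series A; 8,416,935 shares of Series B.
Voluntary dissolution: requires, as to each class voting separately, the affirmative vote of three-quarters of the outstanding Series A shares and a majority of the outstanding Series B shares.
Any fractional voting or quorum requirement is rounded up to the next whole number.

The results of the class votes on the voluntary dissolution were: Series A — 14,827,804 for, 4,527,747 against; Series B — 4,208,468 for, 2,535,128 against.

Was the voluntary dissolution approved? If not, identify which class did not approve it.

Approved — every class gave the required vote.

Series A: 3/4 of 19761728 = 14821296; 14,821,296 required, 14,827,804 in favor — approved.
Series B: a majority of 8416935 is 4208468; 4,208,468 required, 4,208,468 in favor — approved.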